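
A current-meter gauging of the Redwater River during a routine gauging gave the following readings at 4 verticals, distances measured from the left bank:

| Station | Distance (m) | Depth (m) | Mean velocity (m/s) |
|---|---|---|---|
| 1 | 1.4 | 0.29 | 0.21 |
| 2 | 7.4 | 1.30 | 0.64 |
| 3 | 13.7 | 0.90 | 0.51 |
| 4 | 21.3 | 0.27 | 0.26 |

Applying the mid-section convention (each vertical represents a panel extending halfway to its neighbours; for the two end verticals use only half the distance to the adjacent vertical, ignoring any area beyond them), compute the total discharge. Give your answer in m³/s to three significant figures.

w_1 = (7.4 − 1.4)/2 = 3 m; q_1 = 0.21 × 0.29 × 3 = 0.1827 m³/s
w_2 = (13.7 − 1.4)/2 = 6.15 m; q_2 = 0.64 × 1.30 × 6.15 = 5.117 m³/s
w_3 = (21.3 − 7.4)/2 = 6.95 m; q_3 = 0.51 × 0.90 × 6.95 = 3.190 m³/s
w_4 = (21.3 − 13.7)/2 = 3.8 m; q_4 = 0.26 × 0.27 × 3.8 = 0.2668 m³/s
Q = Σ qᵢ = 8.756 m³/s

8.76 m³/s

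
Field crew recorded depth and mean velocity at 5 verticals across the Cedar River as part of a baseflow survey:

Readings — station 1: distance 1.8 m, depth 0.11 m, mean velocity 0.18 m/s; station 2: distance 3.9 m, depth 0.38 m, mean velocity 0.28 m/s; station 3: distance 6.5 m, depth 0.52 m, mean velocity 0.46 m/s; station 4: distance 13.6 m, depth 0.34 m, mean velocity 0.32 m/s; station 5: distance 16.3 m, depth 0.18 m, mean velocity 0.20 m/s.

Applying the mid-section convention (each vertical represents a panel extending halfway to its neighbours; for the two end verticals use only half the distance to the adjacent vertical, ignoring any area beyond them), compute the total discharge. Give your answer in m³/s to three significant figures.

2.01 m³/s

w_1 = (3.9 − 1.8)/2 = 1.05 m; q_1 = 0.18 × 0.11 × 1.05 = 0.02079 m³/s
w_2 = (6.5 − 1.8)/2 = 2.35 m; q_2 = 0.28 × 0.38 × 2.35 = 0.2500 m³/s
w_3 = (13.6 − 3.9)/2 = 4.85 m; q_3 = 0.46 × 0.52 × 4.85 = 1.160 m³/s
w_4 = (16.3 − 6.5)/2 = 4.9 m; q_4 = 0.32 × 0.34 × 4.9 = 0.5331 m³/s
w_5 = (16.3 − 13.6)/2 = 1.35 m; q_5 = 0.20 × 0.18 × 1.35 = 0.04860 m³/s
Q = Σ qᵢ = 2.013 m³/s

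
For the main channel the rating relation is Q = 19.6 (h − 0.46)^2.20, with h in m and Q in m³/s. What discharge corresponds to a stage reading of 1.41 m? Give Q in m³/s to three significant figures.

Q = 19.6 × (1.41 − 0.46)^2.20 = 19.6 × 0.95^2.20 = 17.51 m³/s

17.5 m³/s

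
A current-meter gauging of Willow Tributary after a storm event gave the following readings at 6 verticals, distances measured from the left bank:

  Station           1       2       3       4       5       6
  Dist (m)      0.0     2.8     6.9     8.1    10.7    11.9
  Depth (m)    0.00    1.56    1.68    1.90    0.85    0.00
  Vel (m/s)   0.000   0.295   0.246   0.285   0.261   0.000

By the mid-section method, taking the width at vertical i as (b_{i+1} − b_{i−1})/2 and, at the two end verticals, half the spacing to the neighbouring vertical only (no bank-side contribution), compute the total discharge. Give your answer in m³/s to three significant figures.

4.13 m³/s

w_2 = (6.9 − 0.0)/2 = 3.45 m; q_2 = 0.295 × 1.56 × 3.45 = 1.588 m³/s
w_3 = (8.1 − 2.8)/2 = 2.65 m; q_3 = 0.246 × 1.68 × 2.65 = 1.095 m³/s
w_4 = (10.7 − 6.9)/2 = 1.9 m; q_4 = 0.285 × 1.90 × 1.9 = 1.029 m³/s
w_5 = (11.9 − 8.1)/2 = 1.9 m; q_5 = 0.261 × 0.85 × 1.9 = 0.4215 m³/s
Stations 1, 6 contribute zero (depth or velocity is 0).
Q = Σ qᵢ = 4.133 m³/s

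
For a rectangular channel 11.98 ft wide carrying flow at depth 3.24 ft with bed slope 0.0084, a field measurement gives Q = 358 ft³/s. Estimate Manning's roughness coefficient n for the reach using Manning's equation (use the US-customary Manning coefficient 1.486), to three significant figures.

0.0242

A = b·y = 11.98 × 3.24 = 38.82 ft²
P = b + 2y = 11.98 + 2×3.24 = 18.46 ft
R = A/P = 38.82/18.46 = 2.103 ft
n = (1.486/Q)·A·R^(2/3)·S^(1/2) = (1.486/358) × 38.82 × 1.641 × 0.09165 = 0.02424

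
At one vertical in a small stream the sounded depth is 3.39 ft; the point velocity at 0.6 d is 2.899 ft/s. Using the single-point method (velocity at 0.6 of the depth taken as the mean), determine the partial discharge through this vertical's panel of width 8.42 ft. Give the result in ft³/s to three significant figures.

82.7 ft³/s

v̄ = v₀.₆ = 2.899 ft/s
q = v̄ × d × w = 2.899 × 3.39 × 8.42 = 82.75 ft³/s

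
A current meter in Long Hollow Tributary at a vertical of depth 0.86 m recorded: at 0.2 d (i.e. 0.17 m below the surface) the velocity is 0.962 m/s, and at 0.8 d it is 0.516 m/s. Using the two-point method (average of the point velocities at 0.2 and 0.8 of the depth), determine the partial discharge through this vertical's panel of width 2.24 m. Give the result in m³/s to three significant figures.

1.42 m³/s

v̄ = (0.962 + 0.516) / 2 = 0.7390 m/s
q = v̄ × d × w = 0.7390 × 0.86 × 2.24 = 1.424 m³/s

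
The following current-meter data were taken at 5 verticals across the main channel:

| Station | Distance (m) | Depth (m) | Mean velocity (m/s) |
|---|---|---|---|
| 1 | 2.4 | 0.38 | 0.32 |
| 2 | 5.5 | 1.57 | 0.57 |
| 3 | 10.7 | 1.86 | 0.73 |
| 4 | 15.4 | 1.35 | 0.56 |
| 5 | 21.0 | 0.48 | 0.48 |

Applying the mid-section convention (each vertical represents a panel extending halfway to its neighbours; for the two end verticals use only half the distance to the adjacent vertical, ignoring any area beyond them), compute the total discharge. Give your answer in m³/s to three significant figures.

15.2 m³/s

w_1 = (5.5 − 2.4)/2 = 1.55 m; q_1 = 0.32 × 0.38 × 1.55 = 0.1885 m³/s
w_2 = (10.7 − 2.4)/2 = 4.15 m; q_2 = 0.57 × 1.57 × 4.15 = 3.714 m³/s
w_3 = (15.4 − 5.5)/2 = 4.95 m; q_3 = 0.73 × 1.86 × 4.95 = 6.721 m³/s
w_4 = (21.0 − 10.7)/2 = 5.15 m; q_4 = 0.56 × 1.35 × 5.15 = 3.893 m³/s
w_5 = (21.0 − 15.4)/2 = 2.8 m; q_5 = 0.48 × 0.48 × 2.8 = 0.6451 m³/s
Q = Σ qᵢ = 15.16 m³/s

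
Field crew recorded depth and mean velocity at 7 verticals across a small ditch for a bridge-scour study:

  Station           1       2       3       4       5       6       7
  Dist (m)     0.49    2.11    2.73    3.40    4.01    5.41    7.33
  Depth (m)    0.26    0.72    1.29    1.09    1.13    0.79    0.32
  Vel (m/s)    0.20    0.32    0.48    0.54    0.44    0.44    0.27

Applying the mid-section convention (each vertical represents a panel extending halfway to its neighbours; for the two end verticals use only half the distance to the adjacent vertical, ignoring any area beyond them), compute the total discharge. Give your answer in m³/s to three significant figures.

2.24 m³/s

w_1 = (2.11 − 0.49)/2 = 0.81 m; q_1 = 0.20 × 0.26 × 0.81 = 0.04212 m³/s
w_2 = (2.73 − 0.49)/2 = 1.12 m; q_2 = 0.32 × 0.72 × 1.12 = 0.2580 m³/s
w_3 = (3.40 − 2.11)/2 = 0.645 m; q_3 = 0.48 × 1.29 × 0.645 = 0.3994 m³/s
w_4 = (4.01 − 2.73)/2 = 0.64 m; q_4 = 0.54 × 1.09 × 0.64 = 0.3767 m³/s
w_5 = (5.41 − 3.40)/2 = 1.005 m; q_5 = 0.44 × 1.13 × 1.005 = 0.4997 m³/s
w_6 = (7.33 − 4.01)/2 = 1.66 m; q_6 = 0.44 × 0.79 × 1.66 = 0.5770 m³/s
w_7 = (7.33 − 5.41)/2 = 0.96 m; q_7 = 0.27 × 0.32 × 0.96 = 0.08294 m³/s
Q = Σ qᵢ = 2.236 m³/s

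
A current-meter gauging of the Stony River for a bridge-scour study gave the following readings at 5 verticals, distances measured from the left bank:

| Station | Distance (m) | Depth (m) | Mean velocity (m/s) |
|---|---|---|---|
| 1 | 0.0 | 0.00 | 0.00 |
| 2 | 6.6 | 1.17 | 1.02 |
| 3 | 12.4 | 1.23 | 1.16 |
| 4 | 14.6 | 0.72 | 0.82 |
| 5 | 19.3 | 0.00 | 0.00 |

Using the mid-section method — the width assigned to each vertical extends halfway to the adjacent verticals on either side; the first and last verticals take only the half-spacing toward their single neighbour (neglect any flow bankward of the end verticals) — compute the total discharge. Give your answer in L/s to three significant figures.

w_2 = (12.4 − 0.0)/2 = 6.2 m; q_2 = 1.02 × 1.17 × 6.2 = 7.399 m³/s
w_3 = (14.6 − 6.6)/2 = 4 m; q_3 = 1.16 × 1.23 × 4 = 5.707 m³/s
w_4 = (19.3 − 12.4)/2 = 3.45 m; q_4 = 0.82 × 0.72 × 3.45 = 2.037 m³/s
Stations 1, 5 contribute zero (depth or velocity is 0).
Q = Σ qᵢ = 15.14 m³/s
= 15.14 × 1000 = 15140 L/s

15100 L/s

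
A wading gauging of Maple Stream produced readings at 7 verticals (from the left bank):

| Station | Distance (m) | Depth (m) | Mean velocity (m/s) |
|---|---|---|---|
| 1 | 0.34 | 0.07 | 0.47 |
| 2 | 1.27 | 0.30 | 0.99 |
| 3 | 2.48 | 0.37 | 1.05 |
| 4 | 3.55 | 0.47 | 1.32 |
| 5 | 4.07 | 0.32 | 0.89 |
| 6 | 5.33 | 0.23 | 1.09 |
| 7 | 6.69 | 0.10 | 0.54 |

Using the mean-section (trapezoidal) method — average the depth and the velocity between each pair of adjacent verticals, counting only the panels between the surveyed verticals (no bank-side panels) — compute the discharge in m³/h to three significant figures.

6570 m³/h

Panel 1-2: Δb = 0.93 m, d̄ = (0.07+0.30)/2 = 0.185, v̄ = (0.47+0.99)/2 = 0.73 → q = 0.93×0.185×0.73 = 0.1256 m³/s
Panel 2-3: Δb = 1.21 m, d̄ = (0.30+0.37)/2 = 0.335, v̄ = (0.99+1.05)/2 = 1.02 → q = 1.21×0.335×1.02 = 0.4135 m³/s
Panel 3-4: Δb = 1.07 m, d̄ = (0.37+0.47)/2 = 0.42, v̄ = (1.05+1.32)/2 = 1.185 → q = 1.07×0.42×1.185 = 0.5325 m³/s
Panel 4-5: Δb = 0.52 m, d̄ = (0.47+0.32)/2 = 0.395, v̄ = (1.32+0.89)/2 = 1.105 → q = 0.52×0.395×1.105 = 0.2270 m³/s
Panel 5-6: Δb = 1.26 m, d̄ = (0.32+0.23)/2 = 0.275, v̄ = (0.89+1.09)/2 = 0.99 → q = 1.26×0.275×0.99 = 0.3430 m³/s
Panel 6-7: Δb = 1.36 m, d̄ = (0.23+0.10)/2 = 0.165, v̄ = (1.09+0.54)/2 = 0.815 → q = 1.36×0.165×0.815 = 0.1829 m³/s
Q = Σ q = 1.824 m³/s
= 1.824 × 3600 = 6568 m³/h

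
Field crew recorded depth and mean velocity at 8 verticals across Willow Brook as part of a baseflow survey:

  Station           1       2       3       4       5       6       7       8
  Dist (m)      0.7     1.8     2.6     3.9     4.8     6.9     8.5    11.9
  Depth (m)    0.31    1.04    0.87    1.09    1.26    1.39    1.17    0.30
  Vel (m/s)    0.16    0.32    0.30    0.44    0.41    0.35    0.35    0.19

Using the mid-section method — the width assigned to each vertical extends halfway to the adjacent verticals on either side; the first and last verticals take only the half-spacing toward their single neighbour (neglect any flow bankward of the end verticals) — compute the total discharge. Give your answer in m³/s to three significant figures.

3.94 m³/s

w_1 = (1.8 − 0.7)/2 = 0.55 m; q_1 = 0.16 × 0.31 × 0.55 = 0.02728 m³/s
w_2 = (2.6 − 0.7)/2 = 0.95 m; q_2 = 0.32 × 1.04 × 0.95 = 0.3162 m³/s
w_3 = (3.9 − 1.8)/2 = 1.05 m; q_3 = 0.30 × 0.87 × 1.05 = 0.2741 m³/s
w_4 = (4.8 − 2.6)/2 = 1.1 m; q_4 = 0.44 × 1.09 × 1.1 = 0.5276 m³/s
w_5 = (6.9 − 3.9)/2 = 1.5 m; q_5 = 0.41 × 1.26 × 1.5 = 0.7749 m³/s
w_6 = (8.5 − 4.8)/2 = 1.85 m; q_6 = 0.35 × 1.39 × 1.85 = 0.9000 m³/s
w_7 = (11.9 − 6.9)/2 = 2.5 m; q_7 = 0.35 × 1.17 × 2.5 = 1.024 m³/s
w_8 = (11.9 − 8.5)/2 = 1.7 m; q_8 = 0.19 × 0.30 × 1.7 = 0.09690 m³/s
Q = Σ qᵢ = 3.941 m³/s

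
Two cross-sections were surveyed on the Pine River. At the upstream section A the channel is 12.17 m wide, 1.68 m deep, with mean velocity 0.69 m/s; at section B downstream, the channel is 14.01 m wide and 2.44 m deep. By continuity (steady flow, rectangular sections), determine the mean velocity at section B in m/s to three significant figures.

0.413 m/s

Q = A₁V₁ = (12.17×1.68) × 0.69 = 14.11 m³/s
A₂ = 14.01 × 2.44 = 34.18 m²
V₂ = Q/A₂ = 14.11/34.18 = 0.4127 m/s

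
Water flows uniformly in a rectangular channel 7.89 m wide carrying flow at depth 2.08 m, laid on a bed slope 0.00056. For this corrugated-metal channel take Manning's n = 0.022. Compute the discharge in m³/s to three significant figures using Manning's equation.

A = b·y = 7.89 × 2.08 = 16.41 m²
P = b + 2y = 7.89 + 2×2.08 = 12.05 m
R = A/P = 16.41/12.05 = 1.362 m
Q = (1/n)·A·R^(2/3)·S^(1/2) = (1/0.022) × 16.41 × 1.362^(2/3) × 0.00056^(1/2) = 21.69 m³/s

21.7 m³/s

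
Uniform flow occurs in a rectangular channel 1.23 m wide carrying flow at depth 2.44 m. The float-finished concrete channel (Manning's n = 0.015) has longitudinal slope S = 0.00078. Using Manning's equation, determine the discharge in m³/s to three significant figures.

3.48 m³/s

A = b·y = 1.23 × 2.44 = 3.001 m²
P = b + 2y = 1.23 + 2×2.44 = 6.110 m
R = A/P = 3.001/6.110 = 0.4912 m
Q = (1/n)·A·R^(2/3)·S^(1/2) = (1/0.015) × 3.001 × 0.4912^(2/3) × 0.00078^(1/2) = 3.479 m³/s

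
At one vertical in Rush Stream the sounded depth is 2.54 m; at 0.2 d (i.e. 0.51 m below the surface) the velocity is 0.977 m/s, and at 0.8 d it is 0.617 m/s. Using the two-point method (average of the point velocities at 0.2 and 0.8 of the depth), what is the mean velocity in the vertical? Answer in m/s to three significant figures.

0.797 m/s

v̄ = (0.977 + 0.617) / 2 = 0.7970 m/s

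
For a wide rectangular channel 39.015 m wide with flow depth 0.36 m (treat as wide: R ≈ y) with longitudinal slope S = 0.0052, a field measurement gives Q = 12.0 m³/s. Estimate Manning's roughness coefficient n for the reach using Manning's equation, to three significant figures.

0.0427

A = b·y = 39.015 × 0.36 = 14.05 m²
Wide channel: R ≈ y = 0.36 m
n = (1/Q)·A·R^(2/3)·S^(1/2) = (1/12.0) × 14.05 × 0.5061 × 0.07211 = 0.04271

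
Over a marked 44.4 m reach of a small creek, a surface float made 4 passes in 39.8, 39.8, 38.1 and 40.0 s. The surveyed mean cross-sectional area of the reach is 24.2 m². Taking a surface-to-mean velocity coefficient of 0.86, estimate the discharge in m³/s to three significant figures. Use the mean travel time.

t̄ = (39.8 + 39.8 + 38.1 + 40.0) / 4 = 39.425 s
v_surface = L / t̄ = 44.4 / 39.425 = 1.126 m/s
v_mean = 0.86 × 1.126 = 0.9685 m/s
Q = A × v_mean = 24.2 × 0.9685 = 23.44 m³/s

23.4 m³/s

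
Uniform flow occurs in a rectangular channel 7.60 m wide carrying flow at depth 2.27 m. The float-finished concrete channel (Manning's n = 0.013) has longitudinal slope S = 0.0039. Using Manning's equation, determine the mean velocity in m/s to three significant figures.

6.07 m/s

A = b·y = 7.60 × 2.27 = 17.25 m²
P = b + 2y = 7.60 + 2×2.27 = 12.14 m
R = A/P = 17.25/12.14 = 1.421 m
Q = (1/n)·A·R^(2/3)·S^(1/2) = (1/0.013) × 17.25 × 1.421^(2/3) × 0.0039^(1/2) = 104.8 m³/s
V = Q/A = 104.8/17.25 = 6.072 m/s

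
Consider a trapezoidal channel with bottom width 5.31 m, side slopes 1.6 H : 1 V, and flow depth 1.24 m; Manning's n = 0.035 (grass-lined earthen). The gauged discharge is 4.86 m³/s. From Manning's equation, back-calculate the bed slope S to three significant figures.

A = (b + z·y)·y = (5.31 + 1.6×1.24)×1.24 = 9.045 m²
P = b + 2y√(1+z²) = 5.31 + 2×1.24×√(1+1.6²) = 9.989 m
R = A/P = 9.045/9.989 = 0.9054 m
S = (Q·n / (1·A·R^(2/3)))² = (4.86×0.035 / (1×9.045×0.9359))² = 0.0004038

0.000404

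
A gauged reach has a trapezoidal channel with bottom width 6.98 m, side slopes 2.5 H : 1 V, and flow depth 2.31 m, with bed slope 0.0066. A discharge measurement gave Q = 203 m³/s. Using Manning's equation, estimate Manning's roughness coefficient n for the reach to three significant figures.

0.0156

A = (b + z·y)·y = (6.98 + 2.5×2.31)×2.31 = 29.46 m²
P = b + 2y√(1+z²) = 6.98 + 2×2.31×√(1+2.5²) = 19.42 m
R = A/P = 29.46/19.42 = 1.517 m
n = (1/Q)·A·R^(2/3)·S^(1/2) = (1/203) × 29.46 × 1.320 × 0.08124 = 0.01557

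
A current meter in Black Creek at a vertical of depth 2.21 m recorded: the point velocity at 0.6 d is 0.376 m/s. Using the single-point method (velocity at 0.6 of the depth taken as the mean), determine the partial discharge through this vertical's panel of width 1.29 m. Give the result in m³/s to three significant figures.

1.07 m³/s

v̄ = v₀.₆ = 0.376 m/s
q = v̄ × d × w = 0.3760 × 2.21 × 1.29 = 1.072 m³/s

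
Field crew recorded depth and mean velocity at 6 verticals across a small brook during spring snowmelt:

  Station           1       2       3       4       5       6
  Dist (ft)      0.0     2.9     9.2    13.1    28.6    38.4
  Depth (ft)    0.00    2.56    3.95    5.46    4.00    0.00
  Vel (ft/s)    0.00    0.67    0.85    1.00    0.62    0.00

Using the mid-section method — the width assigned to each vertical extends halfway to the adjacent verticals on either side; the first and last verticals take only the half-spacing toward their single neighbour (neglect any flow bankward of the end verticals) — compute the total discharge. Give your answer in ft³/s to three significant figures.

109 ft³/s

w_2 = (9.2 − 0.0)/2 = 4.6 ft; q_2 = 0.67 × 2.56 × 4.6 = 7.890 ft³/s
w_3 = (13.1 − 2.9)/2 = 5.1 ft; q_3 = 0.85 × 3.95 × 5.1 = 17.12 ft³/s
w_4 = (28.6 − 9.2)/2 = 9.7 ft; q_4 = 1.00 × 5.46 × 9.7 = 52.96 ft³/s
w_5 = (38.4 − 13.1)/2 = 12.65 ft; q_5 = 0.62 × 4.00 × 12.65 = 31.37 ft³/s
Stations 1, 6 contribute zero (depth or velocity is 0).
Q = Σ qᵢ = 109.3 ft³/s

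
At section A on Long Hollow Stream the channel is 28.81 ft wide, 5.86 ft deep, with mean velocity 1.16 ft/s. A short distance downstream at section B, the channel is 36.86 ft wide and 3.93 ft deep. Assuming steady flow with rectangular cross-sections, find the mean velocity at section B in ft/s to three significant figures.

1.35 ft/s

Q = A₁V₁ = (28.81×5.86) × 1.16 = 195.8 ft³/s
A₂ = 36.86 × 3.93 = 144.9 ft²
V₂ = Q/A₂ = 195.8/144.9 = 1.352 ft/s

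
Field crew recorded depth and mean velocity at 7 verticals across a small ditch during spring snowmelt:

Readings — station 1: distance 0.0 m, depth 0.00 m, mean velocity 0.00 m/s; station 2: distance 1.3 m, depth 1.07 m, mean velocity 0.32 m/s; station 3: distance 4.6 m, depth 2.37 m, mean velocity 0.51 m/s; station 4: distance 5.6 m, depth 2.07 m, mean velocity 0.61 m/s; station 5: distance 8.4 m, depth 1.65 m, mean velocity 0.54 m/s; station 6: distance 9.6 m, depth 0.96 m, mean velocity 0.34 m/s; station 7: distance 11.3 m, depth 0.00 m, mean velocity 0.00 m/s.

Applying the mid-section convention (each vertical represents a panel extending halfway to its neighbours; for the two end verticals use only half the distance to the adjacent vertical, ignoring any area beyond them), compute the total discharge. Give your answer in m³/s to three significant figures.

w_2 = (4.6 − 0.0)/2 = 2.3 m; q_2 = 0.32 × 1.07 × 2.3 = 0.7875 m³/s
w_3 = (5.6 − 1.3)/2 = 2.15 m; q_3 = 0.51 × 2.37 × 2.15 = 2.599 m³/s
w_4 = (8.4 − 4.6)/2 = 1.9 m; q_4 = 0.61 × 2.07 × 1.9 = 2.399 m³/s
w_5 = (9.6 − 5.6)/2 = 2 m; q_5 = 0.54 × 1.65 × 2 = 1.782 m³/s
w_6 = (11.3 − 8.4)/2 = 1.45 m; q_6 = 0.34 × 0.96 × 1.45 = 0.4733 m³/s
Stations 1, 7 contribute zero (depth or velocity is 0).
Q = Σ qᵢ = 8.041 m³/s

8.04 m³/s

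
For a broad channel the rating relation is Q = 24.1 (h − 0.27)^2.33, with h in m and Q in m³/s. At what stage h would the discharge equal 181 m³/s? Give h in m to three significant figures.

2.65 m

h − h₀ = (Q/C)^(1/b) = (181/24.1)^(1/2.33) = 2.376 m
h = 0.27 + 2.376 = 2.646 m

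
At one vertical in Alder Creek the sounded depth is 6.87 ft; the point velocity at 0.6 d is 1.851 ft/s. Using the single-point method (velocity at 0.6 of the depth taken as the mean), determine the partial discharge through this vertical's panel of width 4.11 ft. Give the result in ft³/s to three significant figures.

v̄ = v₀.₆ = 1.851 ft/s
q = v̄ × d × w = 1.851 × 6.87 × 4.11 = 52.26 ft³/s

52.3 ft³/s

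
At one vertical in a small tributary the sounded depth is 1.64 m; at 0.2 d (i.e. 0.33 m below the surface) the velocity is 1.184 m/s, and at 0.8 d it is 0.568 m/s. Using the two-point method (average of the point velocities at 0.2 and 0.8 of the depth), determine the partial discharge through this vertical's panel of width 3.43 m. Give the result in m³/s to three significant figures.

v̄ = (1.184 + 0.568) / 2 = 0.8760 m/s
q = v̄ × d × w = 0.8760 × 1.64 × 3.43 = 4.928 m³/s

4.93 m³/s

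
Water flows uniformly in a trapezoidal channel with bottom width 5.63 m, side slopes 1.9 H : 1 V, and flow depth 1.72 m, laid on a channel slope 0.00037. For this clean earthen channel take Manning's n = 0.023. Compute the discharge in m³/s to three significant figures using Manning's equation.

14.3 m³/s

A = (b + z·y)·y = (5.63 + 1.9×1.72)×1.72 = 15.30 m²
P = b + 2y√(1+z²) = 5.63 + 2×1.72×√(1+1.9²) = 13.02 m
R = A/P = 15.30/13.02 = 1.176 m
Q = (1/n)·A·R^(2/3)·S^(1/2) = (1/0.023) × 15.30 × 1.176^(2/3) × 0.00037^(1/2) = 14.26 m³/s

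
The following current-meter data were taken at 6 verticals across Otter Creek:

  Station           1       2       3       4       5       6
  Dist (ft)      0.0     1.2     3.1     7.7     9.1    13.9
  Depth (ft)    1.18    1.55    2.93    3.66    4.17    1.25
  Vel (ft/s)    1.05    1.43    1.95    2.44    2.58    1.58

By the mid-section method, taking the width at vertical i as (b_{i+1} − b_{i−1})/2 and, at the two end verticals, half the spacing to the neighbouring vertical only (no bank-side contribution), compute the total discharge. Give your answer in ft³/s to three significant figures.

87.6 ft³/s

w_1 = (1.2 − 0.0)/2 = 0.6 ft; q_1 = 1.05 × 1.18 × 0.6 = 0.7434 ft³/s
w_2 = (3.1 − 0.0)/2 = 1.55 ft; q_2 = 1.43 × 1.55 × 1.55 = 3.436 ft³/s
w_3 = (7.7 − 1.2)/2 = 3.25 ft; q_3 = 1.95 × 2.93 × 3.25 = 18.57 ft³/s
w_4 = (9.1 − 3.1)/2 = 3 ft; q_4 = 2.44 × 3.66 × 3 = 26.79 ft³/s
w_5 = (13.9 − 7.7)/2 = 3.1 ft; q_5 = 2.58 × 4.17 × 3.1 = 33.35 ft³/s
w_6 = (13.9 − 9.1)/2 = 2.4 ft; q_6 = 1.58 × 1.25 × 2.4 = 4.740 ft³/s
Q = Σ qᵢ = 87.63 ft³/s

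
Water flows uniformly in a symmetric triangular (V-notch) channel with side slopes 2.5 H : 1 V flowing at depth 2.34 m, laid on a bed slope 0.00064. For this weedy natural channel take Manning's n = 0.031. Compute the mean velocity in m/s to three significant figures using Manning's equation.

0.862 m/s

A = z·y² = 2.5×2.34² = 13.69 m²
P = 2y√(1+z²) = 2×2.34×√(1+2.5²) = 12.60 m
R = A/P = 13.69/12.60 = 1.086 m
Q = (1/n)·A·R^(2/3)·S^(1/2) = (1/0.031) × 13.69 × 1.086^(2/3) × 0.00064^(1/2) = 11.81 m³/s
V = Q/A = 11.81/13.69 = 0.8624 m/s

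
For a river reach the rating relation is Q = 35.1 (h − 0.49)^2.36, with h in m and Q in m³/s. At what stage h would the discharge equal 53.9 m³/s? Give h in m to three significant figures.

1.69 m

h − h₀ = (Q/C)^(1/b) = (53.9/35.1)^(1/2.36) = 1.199 m
h = 0.49 + 1.199 = 1.689 m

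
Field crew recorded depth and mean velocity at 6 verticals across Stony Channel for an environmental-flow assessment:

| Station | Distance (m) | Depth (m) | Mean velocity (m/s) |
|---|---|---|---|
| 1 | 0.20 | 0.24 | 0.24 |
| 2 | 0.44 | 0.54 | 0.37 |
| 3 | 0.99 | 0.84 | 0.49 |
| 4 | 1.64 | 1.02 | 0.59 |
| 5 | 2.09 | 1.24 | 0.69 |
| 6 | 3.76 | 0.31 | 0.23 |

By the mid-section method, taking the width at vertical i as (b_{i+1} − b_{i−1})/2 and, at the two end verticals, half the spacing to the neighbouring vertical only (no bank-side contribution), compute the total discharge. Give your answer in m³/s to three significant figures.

1.63 m³/s

w_1 = (0.44 − 0.20)/2 = 0.12 m; q_1 = 0.24 × 0.24 × 0.12 = 0.006912 m³/s
w_2 = (0.99 − 0.20)/2 = 0.395 m; q_2 = 0.37 × 0.54 × 0.395 = 0.07892 m³/s
w_3 = (1.64 − 0.44)/2 = 0.6 m; q_3 = 0.49 × 0.84 × 0.6 = 0.2470 m³/s
w_4 = (2.09 − 0.99)/2 = 0.55 m; q_4 = 0.59 × 1.02 × 0.55 = 0.3310 m³/s
w_5 = (3.76 − 1.64)/2 = 1.06 m; q_5 = 0.69 × 1.24 × 1.06 = 0.9069 m³/s
w_6 = (3.76 − 2.09)/2 = 0.835 m; q_6 = 0.23 × 0.31 × 0.835 = 0.05954 m³/s
Q = Σ qᵢ = 1.630 m³/s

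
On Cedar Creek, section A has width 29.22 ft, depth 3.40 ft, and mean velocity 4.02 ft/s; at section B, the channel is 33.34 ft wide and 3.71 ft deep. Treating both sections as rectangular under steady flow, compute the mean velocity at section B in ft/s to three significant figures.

Q = A₁V₁ = (29.22×3.40) × 4.02 = 399.4 ft³/s
A₂ = 33.34 × 3.71 = 123.7 ft²
V₂ = Q/A₂ = 399.4/123.7 = 3.229 ft/s

3.23 ft/s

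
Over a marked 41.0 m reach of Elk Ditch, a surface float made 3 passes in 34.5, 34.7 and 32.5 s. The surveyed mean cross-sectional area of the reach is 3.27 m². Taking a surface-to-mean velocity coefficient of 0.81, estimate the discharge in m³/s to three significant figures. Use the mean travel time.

t̄ = (34.5 + 34.7 + 32.5) / 3 = 33.9 s
v_surface = L / t̄ = 41.0 / 33.9 = 1.209 m/s
v_mean = 0.81 × 1.209 = 0.9796 m/s
Q = A × v_mean = 3.27 × 0.9796 = 3.203 m³/s

3.20 m³/s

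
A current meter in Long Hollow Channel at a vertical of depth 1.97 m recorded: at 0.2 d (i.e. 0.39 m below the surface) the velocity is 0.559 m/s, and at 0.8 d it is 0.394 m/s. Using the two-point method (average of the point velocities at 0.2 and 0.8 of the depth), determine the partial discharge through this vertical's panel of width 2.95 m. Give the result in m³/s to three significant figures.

2.77 m³/s

v̄ = (0.559 + 0.394) / 2 = 0.4765 m/s
q = v̄ × d × w = 0.4765 × 1.97 × 2.95 = 2.769 m³/s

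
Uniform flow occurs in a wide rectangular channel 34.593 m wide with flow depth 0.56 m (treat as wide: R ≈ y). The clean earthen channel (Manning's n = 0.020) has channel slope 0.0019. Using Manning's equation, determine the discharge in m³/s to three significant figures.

28.7 m³/s

A = b·y = 34.593 × 0.56 = 19.37 m²
Wide channel: R ≈ y = 0.56 m
Q = (1/n)·A·R^(2/3)·S^(1/2) = (1/0.020) × 19.37 × 0.5600^(2/3) × 0.0019^(1/2) = 28.68 m³/s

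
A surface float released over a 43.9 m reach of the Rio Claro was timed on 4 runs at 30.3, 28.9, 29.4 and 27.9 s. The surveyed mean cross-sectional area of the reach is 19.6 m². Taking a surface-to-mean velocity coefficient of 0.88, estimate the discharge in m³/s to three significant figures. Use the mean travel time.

t̄ = (30.3 + 28.9 + 29.4 + 27.9) / 4 = 29.125 s
v_surface = L / t̄ = 43.9 / 29.125 = 1.507 m/s
v_mean = 0.88 × 1.507 = 1.326 m/s
Q = A × v_mean = 19.6 × 1.326 = 26.00 m³/s

26.0 m³/s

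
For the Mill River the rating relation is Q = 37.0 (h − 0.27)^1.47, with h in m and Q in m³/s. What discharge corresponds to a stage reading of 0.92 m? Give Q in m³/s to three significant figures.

Q = 37.0 × (0.92 − 0.27)^1.47 = 37.0 × 0.65^1.47 = 19.64 m³/s

19.6 m³/s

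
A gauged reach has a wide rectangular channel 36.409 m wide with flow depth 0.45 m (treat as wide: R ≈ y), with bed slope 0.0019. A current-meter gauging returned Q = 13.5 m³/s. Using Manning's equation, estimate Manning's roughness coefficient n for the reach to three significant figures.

0.0311

A = b·y = 36.409 × 0.45 = 16.38 m²
Wide channel: R ≈ y = 0.45 m
n = (1/Q)·A·R^(2/3)·S^(1/2) = (1/13.5) × 16.38 × 0.5872 × 0.04359 = 0.03107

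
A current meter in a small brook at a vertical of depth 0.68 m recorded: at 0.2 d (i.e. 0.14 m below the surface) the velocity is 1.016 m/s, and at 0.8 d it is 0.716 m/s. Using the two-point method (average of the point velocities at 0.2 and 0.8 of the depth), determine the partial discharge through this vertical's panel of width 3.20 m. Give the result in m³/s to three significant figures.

v̄ = (1.016 + 0.716) / 2 = 0.8660 m/s
q = v̄ × d × w = 0.8660 × 0.68 × 3.20 = 1.884 m³/s

1.88 m³/s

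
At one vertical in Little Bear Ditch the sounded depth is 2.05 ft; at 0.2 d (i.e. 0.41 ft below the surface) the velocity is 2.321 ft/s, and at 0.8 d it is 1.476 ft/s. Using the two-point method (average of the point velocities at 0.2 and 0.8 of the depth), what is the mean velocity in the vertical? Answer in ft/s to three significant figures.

v̄ = (2.321 + 1.476) / 2 = 1.899 ft/s

1.90 ft/s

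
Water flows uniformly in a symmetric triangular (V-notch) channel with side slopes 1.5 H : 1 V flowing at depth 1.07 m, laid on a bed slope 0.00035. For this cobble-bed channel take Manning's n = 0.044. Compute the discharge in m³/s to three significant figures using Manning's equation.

0.426 m³/s

A = z·y² = 1.5×1.07² = 1.717 m²
P = 2y√(1+z²) = 2×1.07×√(1+1.5²) = 3.858 m
R = A/P = 1.717/3.858 = 0.4451 m
Q = (1/n)·A·R^(2/3)·S^(1/2) = (1/0.044) × 1.717 × 0.4451^(2/3) × 0.00035^(1/2) = 0.4257 m³/s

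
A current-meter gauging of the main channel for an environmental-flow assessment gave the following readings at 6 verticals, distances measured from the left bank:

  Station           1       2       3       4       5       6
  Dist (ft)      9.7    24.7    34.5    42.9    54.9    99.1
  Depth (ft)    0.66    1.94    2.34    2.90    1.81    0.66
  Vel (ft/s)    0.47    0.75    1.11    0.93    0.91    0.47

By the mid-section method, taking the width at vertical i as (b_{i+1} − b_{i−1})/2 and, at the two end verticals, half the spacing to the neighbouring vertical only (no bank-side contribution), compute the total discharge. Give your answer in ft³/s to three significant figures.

w_1 = (24.7 − 9.7)/2 = 7.5 ft; q_1 = 0.47 × 0.66 × 7.5 = 2.327 ft³/s
w_2 = (34.5 − 9.7)/2 = 12.4 ft; q_2 = 0.75 × 1.94 × 12.4 = 18.04 ft³/s
w_3 = (42.9 − 24.7)/2 = 9.1 ft; q_3 = 1.11 × 2.34 × 9.1 = 23.64 ft³/s
w_4 = (54.9 − 34.5)/2 = 10.2 ft; q_4 = 0.93 × 2.90 × 10.2 = 27.51 ft³/s
w_5 = (99.1 − 42.9)/2 = 28.1 ft; q_5 = 0.91 × 1.81 × 28.1 = 46.28 ft³/s
w_6 = (99.1 − 54.9)/2 = 22.1 ft; q_6 = 0.47 × 0.66 × 22.1 = 6.855 ft³/s
Q = Σ qᵢ = 124.7 ft³/s

125 ft³/s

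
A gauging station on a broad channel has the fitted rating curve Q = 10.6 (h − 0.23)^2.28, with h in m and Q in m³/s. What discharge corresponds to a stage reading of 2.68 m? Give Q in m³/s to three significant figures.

81.8 m³/s

Q = 10.6 × (2.68 − 0.23)^2.28 = 10.6 × 2.45^2.28 = 81.77 m³/s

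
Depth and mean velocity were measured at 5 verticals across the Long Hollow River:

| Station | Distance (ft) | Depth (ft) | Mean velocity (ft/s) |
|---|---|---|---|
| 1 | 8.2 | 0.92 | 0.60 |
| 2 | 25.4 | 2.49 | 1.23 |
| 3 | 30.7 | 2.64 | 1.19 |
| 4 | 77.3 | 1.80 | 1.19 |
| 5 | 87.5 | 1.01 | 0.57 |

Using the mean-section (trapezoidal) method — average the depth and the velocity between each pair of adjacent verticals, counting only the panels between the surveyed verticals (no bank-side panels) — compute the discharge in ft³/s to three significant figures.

Panel 1-2: Δb = 17.2 ft, d̄ = (0.92+2.49)/2 = 1.705, v̄ = (0.60+1.23)/2 = 0.915 → q = 17.2×1.705×0.915 = 26.83 ft³/s
Panel 2-3: Δb = 5.3 ft, d̄ = (2.49+2.64)/2 = 2.565, v̄ = (1.23+1.19)/2 = 1.21 → q = 5.3×2.565×1.21 = 16.45 ft³/s
Panel 3-4: Δb = 46.6 ft, d̄ = (2.64+1.80)/2 = 2.22, v̄ = (1.19+1.19)/2 = 1.19 → q = 46.6×2.22×1.19 = 123.1 ft³/s
Panel 4-5: Δb = 10.2 ft, d̄ = (1.80+1.01)/2 = 1.405, v̄ = (1.19+0.57)/2 = 0.88 → q = 10.2×1.405×0.88 = 12.61 ft³/s
Q = Σ q = 179.0 ft³/s

179 ft³/s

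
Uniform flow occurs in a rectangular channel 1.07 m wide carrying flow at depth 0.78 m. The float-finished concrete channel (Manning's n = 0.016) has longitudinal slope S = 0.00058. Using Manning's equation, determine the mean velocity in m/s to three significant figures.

0.700 m/s

A = b·y = 1.07 × 0.78 = 0.8346 m²
P = b + 2y = 1.07 + 2×0.78 = 2.630 m
R = A/P = 0.8346/2.630 = 0.3173 m
Q = (1/n)·A·R^(2/3)·S^(1/2) = (1/0.016) × 0.8346 × 0.3173^(2/3) × 0.00058^(1/2) = 0.5845 m³/s
V = Q/A = 0.5845/0.8346 = 0.7003 m/s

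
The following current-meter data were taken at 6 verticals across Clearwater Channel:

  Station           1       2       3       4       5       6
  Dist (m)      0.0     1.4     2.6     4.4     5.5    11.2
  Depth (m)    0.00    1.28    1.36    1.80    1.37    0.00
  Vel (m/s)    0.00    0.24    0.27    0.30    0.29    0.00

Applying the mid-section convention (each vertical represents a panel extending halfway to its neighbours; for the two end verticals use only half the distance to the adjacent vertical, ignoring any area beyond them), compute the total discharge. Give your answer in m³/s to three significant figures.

w_2 = (2.6 − 0.0)/2 = 1.3 m; q_2 = 0.24 × 1.28 × 1.3 = 0.3994 m³/s
w_3 = (4.4 − 1.4)/2 = 1.5 m; q_3 = 0.27 × 1.36 × 1.5 = 0.5508 m³/s
w_4 = (5.5 − 2.6)/2 = 1.45 m; q_4 = 0.30 × 1.80 × 1.45 = 0.7830 m³/s
w_5 = (11.2 − 4.4)/2 = 3.4 m; q_5 = 0.29 × 1.37 × 3.4 = 1.351 m³/s
Stations 1, 6 contribute zero (depth or velocity is 0).
Q = Σ qᵢ = 3.084 m³/s

3.08 m³/s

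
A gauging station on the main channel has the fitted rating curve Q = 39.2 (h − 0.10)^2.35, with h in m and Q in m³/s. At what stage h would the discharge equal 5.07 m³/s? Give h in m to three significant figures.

0.519 m

h − h₀ = (Q/C)^(1/b) = (5.07/39.2)^(1/2.35) = 0.4188 m
h = 0.10 + 0.4188 = 0.5188 m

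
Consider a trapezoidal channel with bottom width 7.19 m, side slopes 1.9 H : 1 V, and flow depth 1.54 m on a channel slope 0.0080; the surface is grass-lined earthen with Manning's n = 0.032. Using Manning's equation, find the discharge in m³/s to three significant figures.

47.2 m³/s

A = (b + z·y)·y = (7.19 + 1.9×1.54)×1.54 = 15.58 m²
P = b + 2y√(1+z²) = 7.19 + 2×1.54×√(1+1.9²) = 13.80 m
R = A/P = 15.58/13.80 = 1.129 m
Q = (1/n)·A·R^(2/3)·S^(1/2) = (1/0.032) × 15.58 × 1.129^(2/3) × 0.0080^(1/2) = 47.20 m³/s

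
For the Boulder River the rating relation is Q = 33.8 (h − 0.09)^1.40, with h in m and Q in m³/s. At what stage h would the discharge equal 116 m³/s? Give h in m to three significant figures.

2.50 m

h − h₀ = (Q/C)^(1/b) = (116/33.8)^(1/1.40) = 2.413 m
h = 0.09 + 2.413 = 2.503 m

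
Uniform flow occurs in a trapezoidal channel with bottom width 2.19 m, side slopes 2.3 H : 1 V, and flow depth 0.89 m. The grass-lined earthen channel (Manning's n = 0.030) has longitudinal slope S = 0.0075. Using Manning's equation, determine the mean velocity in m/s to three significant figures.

A = (b + z·y)·y = (2.19 + 2.3×0.89)×0.89 = 3.771 m²
P = b + 2y√(1+z²) = 2.19 + 2×0.89×√(1+2.3²) = 6.654 m
R = A/P = 3.771/6.654 = 0.5667 m
Q = (1/n)·A·R^(2/3)·S^(1/2) = (1/0.030) × 3.771 × 0.5667^(2/3) × 0.0075^(1/2) = 7.455 m³/s
V = Q/A = 7.455/3.771 = 1.977 m/s

1.98 m/s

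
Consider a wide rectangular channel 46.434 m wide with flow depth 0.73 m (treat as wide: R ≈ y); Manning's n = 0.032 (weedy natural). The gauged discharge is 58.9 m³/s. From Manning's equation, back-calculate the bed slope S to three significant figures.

0.00470

A = b·y = 46.434 × 0.73 = 33.90 m²
Wide channel: R ≈ y = 0.73 m
S = (Q·n / (1·A·R^(2/3)))² = (58.9×0.032 / (1×33.90×0.8107))² = 0.004704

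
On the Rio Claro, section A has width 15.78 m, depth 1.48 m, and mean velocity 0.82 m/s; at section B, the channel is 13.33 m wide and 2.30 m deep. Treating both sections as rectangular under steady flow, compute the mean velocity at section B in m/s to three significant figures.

Q = A₁V₁ = (15.78×1.48) × 0.82 = 19.15 m³/s
A₂ = 13.33 × 2.30 = 30.66 m²
V₂ = Q/A₂ = 19.15/30.66 = 0.6246 m/s

0.625 m/s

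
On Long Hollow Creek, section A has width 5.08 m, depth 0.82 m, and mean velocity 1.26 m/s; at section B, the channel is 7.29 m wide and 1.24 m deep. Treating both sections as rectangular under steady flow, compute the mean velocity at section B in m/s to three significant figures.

0.581 m/s

Q = A₁V₁ = (5.08×0.82) × 1.26 = 5.249 m³/s
A₂ = 7.29 × 1.24 = 9.040 m²
V₂ = Q/A₂ = 5.249/9.040 = 0.5806 m/s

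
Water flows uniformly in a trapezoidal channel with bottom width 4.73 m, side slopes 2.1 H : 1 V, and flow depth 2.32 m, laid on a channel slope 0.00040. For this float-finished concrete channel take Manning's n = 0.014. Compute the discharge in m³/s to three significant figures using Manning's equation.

A = (b + z·y)·y = (4.73 + 2.1×2.32)×2.32 = 22.28 m²
P = b + 2y√(1+z²) = 4.73 + 2×2.32×√(1+2.1²) = 15.52 m
R = A/P = 22.28/15.52 = 1.435 m
Q = (1/n)·A·R^(2/3)·S^(1/2) = (1/0.014) × 22.28 × 1.435^(2/3) × 0.00040^(1/2) = 40.49 m³/s

40.5 m³/s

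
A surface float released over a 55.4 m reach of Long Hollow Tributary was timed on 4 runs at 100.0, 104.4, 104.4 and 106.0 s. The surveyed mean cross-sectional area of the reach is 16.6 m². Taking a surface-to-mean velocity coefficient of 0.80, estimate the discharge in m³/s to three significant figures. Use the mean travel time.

t̄ = (100.0 + 104.4 + 104.4 + 106.0) / 4 = 103.7 s
v_surface = L / t̄ = 55.4 / 103.7 = 0.5342 m/s
v_mean = 0.80 × 0.5342 = 0.4274 m/s
Q = A × v_mean = 16.6 × 0.4274 = 7.095 m³/s

7.09 m³/s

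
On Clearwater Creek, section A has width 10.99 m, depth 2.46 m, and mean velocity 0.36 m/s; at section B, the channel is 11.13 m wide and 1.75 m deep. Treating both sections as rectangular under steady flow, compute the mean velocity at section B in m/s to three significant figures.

Q = A₁V₁ = (10.99×2.46) × 0.36 = 9.733 m³/s
A₂ = 11.13 × 1.75 = 19.48 m²
V₂ = Q/A₂ = 9.733/19.48 = 0.4997 m/s

0.500 m/s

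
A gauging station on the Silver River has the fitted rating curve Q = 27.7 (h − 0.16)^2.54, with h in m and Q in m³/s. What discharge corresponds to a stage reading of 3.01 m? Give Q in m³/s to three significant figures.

Q = 27.7 × (3.01 − 0.16)^2.54 = 27.7 × 2.85^2.54 = 396.1 m³/s

396 m³/s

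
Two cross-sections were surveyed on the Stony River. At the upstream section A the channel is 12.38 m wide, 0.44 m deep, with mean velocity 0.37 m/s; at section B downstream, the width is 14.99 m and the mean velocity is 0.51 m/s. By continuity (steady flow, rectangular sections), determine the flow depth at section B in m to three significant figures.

Q = A₁V₁ = (12.38×0.44) × 0.37 = 2.015 m³/s
d₂ = Q/(b₂ V₂) = 2.015/(14.99×0.51) = 0.2636 m

0.264 m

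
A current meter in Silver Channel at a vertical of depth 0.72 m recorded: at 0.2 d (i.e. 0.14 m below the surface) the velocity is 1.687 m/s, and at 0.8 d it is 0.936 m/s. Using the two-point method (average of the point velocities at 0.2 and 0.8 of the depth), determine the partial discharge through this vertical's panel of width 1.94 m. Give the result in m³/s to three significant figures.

v̄ = (1.687 + 0.936) / 2 = 1.312 m/s
q = v̄ × d × w = 1.312 × 0.72 × 1.94 = 1.832 m³/s

1.83 m³/s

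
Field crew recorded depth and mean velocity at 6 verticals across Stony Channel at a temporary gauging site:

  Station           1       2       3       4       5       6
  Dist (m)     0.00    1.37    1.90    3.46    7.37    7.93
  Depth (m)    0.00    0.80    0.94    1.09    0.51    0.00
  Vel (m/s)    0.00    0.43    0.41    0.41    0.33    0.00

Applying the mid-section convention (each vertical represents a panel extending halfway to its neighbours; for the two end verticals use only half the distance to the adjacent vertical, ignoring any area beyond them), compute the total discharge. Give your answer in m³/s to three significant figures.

w_2 = (1.90 − 0.00)/2 = 0.95 m; q_2 = 0.43 × 0.80 × 0.95 = 0.3268 m³/s
w_3 = (3.46 − 1.37)/2 = 1.045 m; q_3 = 0.41 × 0.94 × 1.045 = 0.4027 m³/s
w_4 = (7.37 − 1.90)/2 = 2.735 m; q_4 = 0.41 × 1.09 × 2.735 = 1.222 m³/s
w_5 = (7.93 − 3.46)/2 = 2.235 m; q_5 = 0.33 × 0.51 × 2.235 = 0.3762 m³/s
Stations 1, 6 contribute zero (depth or velocity is 0).
Q = Σ qᵢ = 2.328 m³/s

2.33 m³/s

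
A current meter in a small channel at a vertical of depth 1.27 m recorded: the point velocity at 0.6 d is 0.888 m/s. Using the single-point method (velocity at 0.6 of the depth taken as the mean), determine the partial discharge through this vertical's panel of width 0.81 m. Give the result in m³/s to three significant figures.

v̄ = v₀.₆ = 0.888 m/s
q = v̄ × d × w = 0.8880 × 1.27 × 0.81 = 0.9135 m³/s

0.913 m³/s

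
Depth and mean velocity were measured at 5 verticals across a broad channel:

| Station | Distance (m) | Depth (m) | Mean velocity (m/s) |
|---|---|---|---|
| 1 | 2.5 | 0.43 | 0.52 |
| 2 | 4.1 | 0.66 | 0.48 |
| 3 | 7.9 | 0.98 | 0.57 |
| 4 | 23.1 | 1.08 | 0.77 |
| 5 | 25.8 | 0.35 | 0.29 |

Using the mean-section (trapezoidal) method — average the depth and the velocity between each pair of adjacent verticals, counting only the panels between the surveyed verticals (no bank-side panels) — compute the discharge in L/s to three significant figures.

Panel 1-2: Δb = 1.6 m, d̄ = (0.43+0.66)/2 = 0.545, v̄ = (0.52+0.48)/2 = 0.5 → q = 1.6×0.545×0.5 = 0.4360 m³/s
Panel 2-3: Δb = 3.8 m, d̄ = (0.66+0.98)/2 = 0.82, v̄ = (0.48+0.57)/2 = 0.525 → q = 3.8×0.82×0.525 = 1.636 m³/s
Panel 3-4: Δb = 15.2 m, d̄ = (0.98+1.08)/2 = 1.03, v̄ = (0.57+0.77)/2 = 0.67 → q = 15.2×1.03×0.67 = 10.49 m³/s
Panel 4-5: Δb = 2.7 m, d̄ = (1.08+0.35)/2 = 0.715, v̄ = (0.77+0.29)/2 = 0.53 → q = 2.7×0.715×0.53 = 1.023 m³/s
Q = Σ q = 13.58 m³/s
= 13.58 × 1000 = 13580 L/s

13600 L/s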